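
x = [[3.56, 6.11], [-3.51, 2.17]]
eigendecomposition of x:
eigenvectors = [[(0.8+0j),0.80-0.00j], [-0.09+0.60j,(-0.09-0.6j)]]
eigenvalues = [(2.86+4.58j), (2.86-4.58j)]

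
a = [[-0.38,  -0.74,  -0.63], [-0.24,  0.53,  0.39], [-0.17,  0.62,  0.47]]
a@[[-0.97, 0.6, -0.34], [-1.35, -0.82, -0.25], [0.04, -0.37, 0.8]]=[[1.34, 0.61, -0.19], [-0.47, -0.72, 0.26], [-0.65, -0.78, 0.28]]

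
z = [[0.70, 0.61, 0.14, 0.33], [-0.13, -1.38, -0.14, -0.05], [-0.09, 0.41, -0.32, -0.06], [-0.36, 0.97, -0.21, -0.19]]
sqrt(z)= [[(0.96-0.06j), 0.53-0.28j, (-0.03-0.25j), 0.43-0.03j], [(-0.05+0.08j), -0.03+1.19j, 0.08j, -0.02+0.03j], [-0.09+0.08j, -0.05-0.21j, (0.01+0.57j), -0.04+0.06j], [-0.55+0.03j, (-0.29-0.87j), -0.00+0.50j, -0.22+0.05j]]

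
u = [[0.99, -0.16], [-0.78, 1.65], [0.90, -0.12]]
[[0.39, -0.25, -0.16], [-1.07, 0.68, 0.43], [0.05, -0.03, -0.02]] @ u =[[0.44, -0.46], [-1.2, 1.24], [0.05, -0.06]]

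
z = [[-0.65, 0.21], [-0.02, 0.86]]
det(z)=-0.555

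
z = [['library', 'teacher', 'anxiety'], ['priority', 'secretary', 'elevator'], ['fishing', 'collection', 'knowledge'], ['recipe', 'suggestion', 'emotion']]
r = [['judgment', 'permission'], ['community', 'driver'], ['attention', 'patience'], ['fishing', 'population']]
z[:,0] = ['library', 'priority', 'fishing', 'recipe']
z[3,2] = 'emotion'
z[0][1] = 'teacher'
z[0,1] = 'teacher'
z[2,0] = 'fishing'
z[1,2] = 'elevator'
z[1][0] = 'priority'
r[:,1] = ['permission', 'driver', 'patience', 'population']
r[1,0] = 'community'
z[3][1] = 'suggestion'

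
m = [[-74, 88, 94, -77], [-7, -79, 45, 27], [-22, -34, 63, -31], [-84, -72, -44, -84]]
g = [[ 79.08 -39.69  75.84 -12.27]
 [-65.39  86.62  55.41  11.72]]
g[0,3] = -12.27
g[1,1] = 86.62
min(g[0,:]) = -39.69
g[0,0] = 79.08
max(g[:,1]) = 86.62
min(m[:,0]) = -84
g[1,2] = 55.41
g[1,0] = -65.39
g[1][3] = 11.72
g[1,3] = 11.72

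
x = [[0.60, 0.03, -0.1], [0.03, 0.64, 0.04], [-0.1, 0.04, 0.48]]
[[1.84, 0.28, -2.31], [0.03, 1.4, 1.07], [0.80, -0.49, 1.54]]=x @ [[3.49, 0.16, -3.54], [-0.27, 2.25, 1.69], [2.41, -1.17, 2.34]]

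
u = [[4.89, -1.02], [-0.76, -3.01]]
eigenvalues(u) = [4.99, -3.11]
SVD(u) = [[-1.0, 0.04], [0.04, 1.00]] @ diag([4.997971358492898, 3.1000777892957214]) @ [[-0.98, 0.18], [-0.18, -0.98]]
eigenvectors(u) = [[1.0, 0.13], [-0.09, 0.99]]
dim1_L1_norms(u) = [5.91, 3.77]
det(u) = -15.49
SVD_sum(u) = [[4.91, -0.89], [-0.21, 0.04]] + [[-0.02,  -0.13],[-0.55,  -3.05]]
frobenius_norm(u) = 5.88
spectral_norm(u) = 5.00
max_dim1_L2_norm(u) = 5.0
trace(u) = 1.88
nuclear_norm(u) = 8.10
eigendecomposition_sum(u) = [[4.93, -0.63],[-0.47, 0.06]] + [[-0.04, -0.39], [-0.29, -3.07]]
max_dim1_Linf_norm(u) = 4.89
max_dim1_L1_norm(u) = 5.91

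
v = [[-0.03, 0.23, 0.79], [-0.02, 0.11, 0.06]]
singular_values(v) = [0.83, 0.09]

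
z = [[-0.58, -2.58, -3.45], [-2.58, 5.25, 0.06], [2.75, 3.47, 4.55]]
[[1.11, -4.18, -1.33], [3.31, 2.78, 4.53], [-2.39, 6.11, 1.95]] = z @ [[-0.48,0.28,0.07], [0.4,0.66,0.90], [-0.54,0.67,-0.30]]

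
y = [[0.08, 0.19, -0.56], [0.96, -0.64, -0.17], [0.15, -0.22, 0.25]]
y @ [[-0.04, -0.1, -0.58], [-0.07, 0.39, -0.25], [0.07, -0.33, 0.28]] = [[-0.06,0.25,-0.25], [-0.01,-0.29,-0.44], [0.03,-0.18,0.04]]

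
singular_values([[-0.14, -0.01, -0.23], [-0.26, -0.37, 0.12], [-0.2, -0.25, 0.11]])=[0.58, 0.27, 0.02]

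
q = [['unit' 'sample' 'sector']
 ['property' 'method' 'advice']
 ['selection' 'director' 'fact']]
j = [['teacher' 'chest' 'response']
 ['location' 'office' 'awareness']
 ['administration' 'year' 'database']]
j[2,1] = 'year'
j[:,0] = ['teacher', 'location', 'administration']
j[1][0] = 'location'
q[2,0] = 'selection'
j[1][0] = 'location'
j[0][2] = 'response'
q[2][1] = 'director'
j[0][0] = 'teacher'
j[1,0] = 'location'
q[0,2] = 'sector'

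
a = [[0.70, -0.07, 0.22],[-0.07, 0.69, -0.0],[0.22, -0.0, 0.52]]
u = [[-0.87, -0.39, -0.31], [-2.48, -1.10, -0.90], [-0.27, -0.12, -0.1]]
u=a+[[-1.57, -0.32, -0.53], [-2.41, -1.79, -0.9], [-0.49, -0.12, -0.62]]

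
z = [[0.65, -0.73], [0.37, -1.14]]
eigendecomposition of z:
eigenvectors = [[0.98, 0.41], [0.22, 0.91]]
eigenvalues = [0.48, -0.97]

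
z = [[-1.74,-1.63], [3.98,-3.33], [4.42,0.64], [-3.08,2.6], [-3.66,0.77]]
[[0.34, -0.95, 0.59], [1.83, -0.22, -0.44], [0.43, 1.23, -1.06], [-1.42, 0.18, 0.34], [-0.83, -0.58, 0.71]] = z@[[0.15,0.23,-0.22], [-0.37,0.34,-0.13]]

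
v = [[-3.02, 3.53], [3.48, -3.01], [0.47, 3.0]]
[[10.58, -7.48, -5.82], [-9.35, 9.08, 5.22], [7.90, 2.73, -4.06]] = v@ [[-0.36,2.99,0.29], [2.69,0.44,-1.40]]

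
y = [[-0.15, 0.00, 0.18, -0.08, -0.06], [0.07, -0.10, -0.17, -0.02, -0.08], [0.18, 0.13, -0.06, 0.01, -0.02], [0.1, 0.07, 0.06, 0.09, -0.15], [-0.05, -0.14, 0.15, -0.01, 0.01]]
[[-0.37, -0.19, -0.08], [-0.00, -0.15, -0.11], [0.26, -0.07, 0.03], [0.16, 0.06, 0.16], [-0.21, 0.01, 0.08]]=y @[[0.8, -0.40, 0.39], [0.64, -0.03, -0.14], [-0.48, 0.03, 0.6], [1.64, 2.54, 1.49], [0.56, 0.88, 0.23]]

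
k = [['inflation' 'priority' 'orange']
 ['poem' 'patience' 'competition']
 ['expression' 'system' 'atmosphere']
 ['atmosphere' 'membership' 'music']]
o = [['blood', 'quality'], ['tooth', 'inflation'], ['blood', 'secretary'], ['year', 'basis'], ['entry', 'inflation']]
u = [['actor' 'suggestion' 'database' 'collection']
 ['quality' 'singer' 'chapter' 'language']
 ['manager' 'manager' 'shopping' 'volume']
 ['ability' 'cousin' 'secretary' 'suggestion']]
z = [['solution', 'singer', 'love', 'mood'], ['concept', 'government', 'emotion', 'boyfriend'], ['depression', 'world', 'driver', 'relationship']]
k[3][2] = 'music'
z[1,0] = 'concept'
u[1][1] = 'singer'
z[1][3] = 'boyfriend'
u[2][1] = 'manager'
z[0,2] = 'love'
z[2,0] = 'depression'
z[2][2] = 'driver'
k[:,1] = ['priority', 'patience', 'system', 'membership']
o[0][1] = 'quality'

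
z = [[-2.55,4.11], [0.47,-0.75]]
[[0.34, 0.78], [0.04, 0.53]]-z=[[2.89,-3.33], [-0.43,1.28]]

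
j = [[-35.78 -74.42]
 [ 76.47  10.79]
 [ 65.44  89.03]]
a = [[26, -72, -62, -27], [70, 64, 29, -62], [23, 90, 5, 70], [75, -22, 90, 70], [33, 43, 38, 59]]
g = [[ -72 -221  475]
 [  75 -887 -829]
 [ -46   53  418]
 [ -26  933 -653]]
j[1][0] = 76.47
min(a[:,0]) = 23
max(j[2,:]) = 89.03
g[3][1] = 933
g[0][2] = 475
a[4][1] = 43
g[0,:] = [-72, -221, 475]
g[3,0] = -26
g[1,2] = -829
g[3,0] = -26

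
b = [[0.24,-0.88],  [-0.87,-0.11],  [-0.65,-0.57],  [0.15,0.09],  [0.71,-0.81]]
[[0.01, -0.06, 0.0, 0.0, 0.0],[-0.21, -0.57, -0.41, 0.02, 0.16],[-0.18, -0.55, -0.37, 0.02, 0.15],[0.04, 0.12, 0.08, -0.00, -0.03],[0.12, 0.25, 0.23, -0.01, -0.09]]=b@[[0.23, 0.63, 0.46, -0.02, -0.18], [0.05, 0.24, 0.12, -0.01, -0.05]]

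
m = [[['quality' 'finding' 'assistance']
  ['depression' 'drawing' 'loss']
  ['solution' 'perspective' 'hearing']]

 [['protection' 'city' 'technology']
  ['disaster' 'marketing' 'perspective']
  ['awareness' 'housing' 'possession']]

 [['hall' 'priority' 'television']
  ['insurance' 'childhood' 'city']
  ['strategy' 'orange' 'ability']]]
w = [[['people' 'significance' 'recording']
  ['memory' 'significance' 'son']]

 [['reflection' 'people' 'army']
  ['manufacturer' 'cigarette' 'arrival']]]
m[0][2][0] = 'solution'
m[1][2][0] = 'awareness'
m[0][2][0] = 'solution'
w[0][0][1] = 'significance'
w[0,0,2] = 'recording'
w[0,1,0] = 'memory'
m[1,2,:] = ['awareness', 'housing', 'possession']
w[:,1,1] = ['significance', 'cigarette']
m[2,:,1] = ['priority', 'childhood', 'orange']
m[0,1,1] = 'drawing'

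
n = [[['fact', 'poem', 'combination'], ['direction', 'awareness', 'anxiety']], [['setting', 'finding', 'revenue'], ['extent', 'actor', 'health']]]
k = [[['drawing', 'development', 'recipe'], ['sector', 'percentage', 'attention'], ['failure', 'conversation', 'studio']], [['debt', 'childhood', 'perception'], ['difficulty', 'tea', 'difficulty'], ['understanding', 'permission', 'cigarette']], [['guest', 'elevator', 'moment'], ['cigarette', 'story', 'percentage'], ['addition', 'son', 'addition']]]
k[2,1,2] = 'percentage'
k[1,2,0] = 'understanding'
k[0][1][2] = 'attention'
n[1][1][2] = 'health'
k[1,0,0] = 'debt'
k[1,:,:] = [['debt', 'childhood', 'perception'], ['difficulty', 'tea', 'difficulty'], ['understanding', 'permission', 'cigarette']]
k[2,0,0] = 'guest'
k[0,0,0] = 'drawing'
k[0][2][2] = 'studio'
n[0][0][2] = 'combination'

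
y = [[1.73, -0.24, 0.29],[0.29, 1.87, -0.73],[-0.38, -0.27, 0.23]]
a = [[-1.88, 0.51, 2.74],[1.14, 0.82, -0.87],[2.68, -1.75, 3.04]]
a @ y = [[-4.15, 0.67, -0.29], [2.54, 1.49, -0.47], [2.97, -4.74, 2.75]]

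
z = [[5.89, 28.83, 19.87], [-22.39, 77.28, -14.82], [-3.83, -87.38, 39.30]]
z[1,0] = -22.39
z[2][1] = -87.38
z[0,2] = 19.87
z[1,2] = -14.82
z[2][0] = -3.83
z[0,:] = [5.89, 28.83, 19.87]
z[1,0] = -22.39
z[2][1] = -87.38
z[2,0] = -3.83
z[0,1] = 28.83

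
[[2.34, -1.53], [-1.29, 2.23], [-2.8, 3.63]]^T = [[2.34, -1.29, -2.8], [-1.53, 2.23, 3.63]]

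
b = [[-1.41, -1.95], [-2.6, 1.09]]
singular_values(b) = [2.96, 2.23]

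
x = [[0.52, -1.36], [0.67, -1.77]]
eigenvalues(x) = [0.01, -1.26]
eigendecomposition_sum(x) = [[0.01,-0.01], [0.0,-0.00]] + [[0.51, -1.35], [0.67, -1.77]]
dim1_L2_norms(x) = [1.46, 1.89]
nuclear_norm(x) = 2.39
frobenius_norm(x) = 2.39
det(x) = -0.01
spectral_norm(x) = 2.39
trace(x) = -1.25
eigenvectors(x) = [[0.94, 0.61], [0.35, 0.79]]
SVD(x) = [[-0.61, -0.79], [-0.79, 0.61]] @ diag([2.387841107679961, 0.0038528526753352295]) @ [[-0.36, 0.93], [-0.93, -0.36]]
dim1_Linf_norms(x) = [1.36, 1.77]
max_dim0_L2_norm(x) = 2.23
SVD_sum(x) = [[0.52, -1.36], [0.67, -1.77]] + [[0.0, 0.00], [-0.00, -0.00]]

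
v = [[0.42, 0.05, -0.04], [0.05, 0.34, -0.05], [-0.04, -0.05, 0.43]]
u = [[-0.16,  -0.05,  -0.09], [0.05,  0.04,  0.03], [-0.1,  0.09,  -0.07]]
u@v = [[-0.07, -0.02, -0.03], [0.02, 0.01, 0.01], [-0.03, 0.03, -0.03]]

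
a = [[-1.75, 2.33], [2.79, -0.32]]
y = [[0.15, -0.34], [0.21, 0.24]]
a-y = [[-1.9,2.67], [2.58,-0.56]]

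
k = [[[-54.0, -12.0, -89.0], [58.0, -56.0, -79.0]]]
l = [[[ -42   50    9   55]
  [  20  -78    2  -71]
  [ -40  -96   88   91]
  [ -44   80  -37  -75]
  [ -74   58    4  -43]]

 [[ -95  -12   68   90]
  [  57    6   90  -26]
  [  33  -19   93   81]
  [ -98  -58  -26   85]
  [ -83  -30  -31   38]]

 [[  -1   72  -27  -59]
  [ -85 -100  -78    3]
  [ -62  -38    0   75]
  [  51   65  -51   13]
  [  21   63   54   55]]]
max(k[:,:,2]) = -79.0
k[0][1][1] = -56.0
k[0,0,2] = -89.0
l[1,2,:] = [33, -19, 93, 81]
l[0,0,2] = 9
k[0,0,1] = -12.0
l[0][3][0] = -44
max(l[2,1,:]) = 3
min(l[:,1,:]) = -100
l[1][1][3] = -26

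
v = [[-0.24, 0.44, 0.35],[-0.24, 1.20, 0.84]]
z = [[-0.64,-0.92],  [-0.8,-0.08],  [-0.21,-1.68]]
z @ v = [[0.37, -1.39, -1.0], [0.21, -0.45, -0.35], [0.45, -2.11, -1.48]]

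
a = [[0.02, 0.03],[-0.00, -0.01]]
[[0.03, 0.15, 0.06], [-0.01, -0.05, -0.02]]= a @ [[0.1,0.56,0.21], [0.79,4.64,1.78]]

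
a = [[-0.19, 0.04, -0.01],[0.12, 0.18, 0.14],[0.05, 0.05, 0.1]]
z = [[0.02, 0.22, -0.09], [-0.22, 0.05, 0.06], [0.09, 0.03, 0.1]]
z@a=[[0.02, 0.04, 0.02],[0.05, 0.00, 0.02],[-0.01, 0.01, 0.01]]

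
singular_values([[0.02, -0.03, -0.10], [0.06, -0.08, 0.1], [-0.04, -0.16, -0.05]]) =[0.18, 0.15, 0.06]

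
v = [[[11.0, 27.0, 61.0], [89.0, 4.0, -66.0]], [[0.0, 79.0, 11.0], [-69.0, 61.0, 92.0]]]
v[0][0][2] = 61.0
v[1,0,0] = 0.0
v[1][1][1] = 61.0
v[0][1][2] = -66.0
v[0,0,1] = 27.0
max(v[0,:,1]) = 27.0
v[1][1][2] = 92.0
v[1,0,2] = 11.0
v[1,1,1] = 61.0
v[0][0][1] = 27.0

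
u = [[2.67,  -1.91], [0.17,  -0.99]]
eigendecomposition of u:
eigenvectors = [[1.00, 0.47], [0.05, 0.88]]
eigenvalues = [2.58, -0.9]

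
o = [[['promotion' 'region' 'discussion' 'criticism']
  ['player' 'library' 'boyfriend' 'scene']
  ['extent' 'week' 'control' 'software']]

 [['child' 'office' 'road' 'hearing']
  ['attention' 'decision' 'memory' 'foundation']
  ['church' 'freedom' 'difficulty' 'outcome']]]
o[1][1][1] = 'decision'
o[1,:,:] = [['child', 'office', 'road', 'hearing'], ['attention', 'decision', 'memory', 'foundation'], ['church', 'freedom', 'difficulty', 'outcome']]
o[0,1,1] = 'library'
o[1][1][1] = 'decision'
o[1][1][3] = 'foundation'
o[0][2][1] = 'week'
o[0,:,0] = ['promotion', 'player', 'extent']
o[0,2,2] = 'control'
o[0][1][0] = 'player'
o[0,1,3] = 'scene'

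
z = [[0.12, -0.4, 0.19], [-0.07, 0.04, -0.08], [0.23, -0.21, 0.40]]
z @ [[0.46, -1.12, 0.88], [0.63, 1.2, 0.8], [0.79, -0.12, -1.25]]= [[-0.05,-0.64,-0.45], [-0.07,0.14,0.07], [0.29,-0.56,-0.47]]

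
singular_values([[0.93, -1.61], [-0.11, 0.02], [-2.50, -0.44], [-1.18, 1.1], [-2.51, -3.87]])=[5.02, 2.94]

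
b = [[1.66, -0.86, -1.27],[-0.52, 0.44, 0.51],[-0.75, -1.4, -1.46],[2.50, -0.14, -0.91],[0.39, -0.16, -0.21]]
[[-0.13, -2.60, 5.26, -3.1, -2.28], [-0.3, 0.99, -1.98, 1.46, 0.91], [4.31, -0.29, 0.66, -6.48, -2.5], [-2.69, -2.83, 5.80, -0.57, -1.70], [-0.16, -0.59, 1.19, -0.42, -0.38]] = b @ [[-1.45, -1.22, 2.38, 0.97, -0.04], [-1.47, 1.33, -2.29, 0.8, -0.03], [-0.80, -0.45, 0.52, 3.17, 1.76]]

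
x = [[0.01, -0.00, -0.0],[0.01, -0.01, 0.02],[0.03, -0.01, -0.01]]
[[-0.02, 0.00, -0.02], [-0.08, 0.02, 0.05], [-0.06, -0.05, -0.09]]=x @ [[-2.03, 0.45, -2.50],[1.93, 3.52, -1.74],[-2.27, 2.63, 2.84]]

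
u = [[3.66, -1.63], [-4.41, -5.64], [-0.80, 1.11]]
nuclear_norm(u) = 11.32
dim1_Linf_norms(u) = [3.66, 5.64, 1.11]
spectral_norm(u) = 7.26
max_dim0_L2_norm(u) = 5.97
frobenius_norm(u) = 8.32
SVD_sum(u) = [[0.90, 0.96],  [-4.88, -5.19],  [0.18, 0.19]] + [[2.76, -2.59],  [0.47, -0.45],  [-0.98, 0.92]]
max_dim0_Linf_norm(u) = 5.64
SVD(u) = [[-0.18, -0.93], [0.98, -0.16], [-0.04, 0.33]] @ diag([7.255601331673427, 4.06676152679485]) @ [[-0.69, -0.73], [-0.73, 0.69]]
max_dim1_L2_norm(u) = 7.16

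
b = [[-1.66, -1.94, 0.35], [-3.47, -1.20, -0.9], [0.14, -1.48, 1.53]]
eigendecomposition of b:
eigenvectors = [[0.6, 0.42, 0.3], [0.78, -0.56, -0.49], [0.19, -0.71, 0.82]]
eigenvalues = [-4.08, 0.29, 2.46]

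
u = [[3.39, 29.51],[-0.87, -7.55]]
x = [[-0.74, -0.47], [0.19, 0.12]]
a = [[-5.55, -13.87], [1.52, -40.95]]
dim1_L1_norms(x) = [1.21, 0.31]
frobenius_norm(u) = 30.66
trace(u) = -4.16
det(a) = 248.35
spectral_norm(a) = 43.24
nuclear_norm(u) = 30.66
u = x @ a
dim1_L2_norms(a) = [14.94, 40.98]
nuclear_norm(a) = 48.98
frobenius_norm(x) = 0.90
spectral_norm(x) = 0.90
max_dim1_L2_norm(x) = 0.88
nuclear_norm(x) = 0.91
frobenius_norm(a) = 43.62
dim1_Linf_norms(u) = [29.51, 7.55]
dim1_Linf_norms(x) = [0.74, 0.19]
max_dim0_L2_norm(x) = 0.76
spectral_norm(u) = 30.66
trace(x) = -0.62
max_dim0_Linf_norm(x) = 0.74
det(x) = 0.00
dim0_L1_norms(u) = [4.26, 37.06]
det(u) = 0.08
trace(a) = -46.50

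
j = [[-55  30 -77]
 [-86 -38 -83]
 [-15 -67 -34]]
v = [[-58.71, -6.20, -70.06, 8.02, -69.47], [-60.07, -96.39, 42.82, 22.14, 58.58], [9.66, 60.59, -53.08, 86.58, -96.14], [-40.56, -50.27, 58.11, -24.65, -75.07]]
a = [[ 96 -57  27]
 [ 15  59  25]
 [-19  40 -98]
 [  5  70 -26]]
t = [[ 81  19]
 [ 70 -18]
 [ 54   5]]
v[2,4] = -96.14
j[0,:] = [-55, 30, -77]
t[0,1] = 19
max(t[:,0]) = 81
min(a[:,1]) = -57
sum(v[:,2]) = -22.209999999999994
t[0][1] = 19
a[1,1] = 59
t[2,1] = 5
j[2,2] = -34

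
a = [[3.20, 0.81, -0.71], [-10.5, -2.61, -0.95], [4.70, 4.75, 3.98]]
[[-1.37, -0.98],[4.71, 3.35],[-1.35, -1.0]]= a @ [[-0.51, -0.36], [0.27, 0.18], [-0.06, -0.04]]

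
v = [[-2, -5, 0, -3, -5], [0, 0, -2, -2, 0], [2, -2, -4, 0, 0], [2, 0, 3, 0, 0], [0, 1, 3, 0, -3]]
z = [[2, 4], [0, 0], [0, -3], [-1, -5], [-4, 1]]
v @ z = [[19, 2], [2, 16], [4, 20], [4, -1], [12, -12]]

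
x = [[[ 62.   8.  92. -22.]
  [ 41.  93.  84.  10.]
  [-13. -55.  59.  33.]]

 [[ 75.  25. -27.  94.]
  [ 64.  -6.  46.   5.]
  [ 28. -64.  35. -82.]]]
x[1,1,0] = 64.0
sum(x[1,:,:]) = 193.0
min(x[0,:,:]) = -55.0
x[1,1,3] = 5.0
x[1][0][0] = 75.0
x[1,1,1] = -6.0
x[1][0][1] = 25.0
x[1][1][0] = 64.0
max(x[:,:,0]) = 75.0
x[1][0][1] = 25.0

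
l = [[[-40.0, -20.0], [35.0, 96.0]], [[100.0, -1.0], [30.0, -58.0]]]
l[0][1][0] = 35.0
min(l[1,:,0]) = 30.0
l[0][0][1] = -20.0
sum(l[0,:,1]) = 76.0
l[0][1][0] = 35.0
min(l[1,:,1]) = -58.0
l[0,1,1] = 96.0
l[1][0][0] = 100.0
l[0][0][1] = -20.0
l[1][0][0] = 100.0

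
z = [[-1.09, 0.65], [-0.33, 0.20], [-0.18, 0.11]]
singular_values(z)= [1.34, 0.0]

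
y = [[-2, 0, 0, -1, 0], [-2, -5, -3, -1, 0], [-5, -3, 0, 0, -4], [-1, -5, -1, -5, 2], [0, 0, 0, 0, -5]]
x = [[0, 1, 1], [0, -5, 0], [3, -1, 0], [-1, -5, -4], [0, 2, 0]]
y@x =[[1, 3, 2], [-8, 31, 2], [0, 2, -5], [2, 54, 19], [0, -10, 0]]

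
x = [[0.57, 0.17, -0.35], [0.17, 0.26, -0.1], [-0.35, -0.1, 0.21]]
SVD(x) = [[-0.81, 0.26, 0.52],[-0.32, -0.95, -0.01],[0.49, -0.18, 0.85]] @ diag([0.8495409952940998, 0.19407984650492915, 0.003620841799028905]) @ [[-0.81, -0.32, 0.49],[0.26, -0.95, -0.18],[-0.52, 0.01, -0.85]]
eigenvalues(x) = [0.85, -0.0, 0.19]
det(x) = -0.00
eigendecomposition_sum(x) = [[0.56, 0.22, -0.34], [0.22, 0.09, -0.13], [-0.34, -0.13, 0.21]] + [[-0.00, 0.0, -0.0],[0.00, -0.00, 0.0],[-0.00, 0.0, -0.0]] + [[0.01, -0.05, -0.01], [-0.05, 0.17, 0.03], [-0.01, 0.03, 0.01]]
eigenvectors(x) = [[-0.81, -0.52, -0.26], [-0.32, 0.01, 0.95], [0.49, -0.85, 0.18]]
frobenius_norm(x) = 0.87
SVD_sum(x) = [[0.56, 0.22, -0.34], [0.22, 0.09, -0.13], [-0.34, -0.13, 0.21]] + [[0.01, -0.05, -0.01], [-0.05, 0.17, 0.03], [-0.01, 0.03, 0.01]] + [[-0.0, 0.0, -0.0], [0.00, -0.0, 0.00], [-0.0, 0.00, -0.00]]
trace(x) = 1.04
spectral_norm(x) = 0.85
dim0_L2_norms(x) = [0.69, 0.33, 0.42]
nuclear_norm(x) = 1.05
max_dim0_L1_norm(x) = 1.09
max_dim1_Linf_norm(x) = 0.57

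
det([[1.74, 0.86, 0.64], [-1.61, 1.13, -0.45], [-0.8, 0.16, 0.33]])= 1.954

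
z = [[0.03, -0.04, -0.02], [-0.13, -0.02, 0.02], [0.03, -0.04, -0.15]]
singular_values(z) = [0.17, 0.12, 0.04]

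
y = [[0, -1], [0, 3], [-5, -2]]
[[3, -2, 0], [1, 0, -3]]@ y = [[0, -9], [15, 5]]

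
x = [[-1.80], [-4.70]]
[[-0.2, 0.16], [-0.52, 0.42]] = x @ [[0.11, -0.09]]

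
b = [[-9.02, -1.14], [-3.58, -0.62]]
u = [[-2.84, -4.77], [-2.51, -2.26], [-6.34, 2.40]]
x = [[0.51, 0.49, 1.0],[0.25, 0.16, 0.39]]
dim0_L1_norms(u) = [11.69, 9.43]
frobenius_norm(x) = 1.32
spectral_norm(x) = 1.32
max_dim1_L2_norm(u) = 6.78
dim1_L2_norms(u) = [5.55, 3.38, 6.78]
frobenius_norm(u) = 9.39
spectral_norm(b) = 9.79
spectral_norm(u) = 7.44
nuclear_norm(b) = 9.94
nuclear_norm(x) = 1.37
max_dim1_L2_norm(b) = 9.09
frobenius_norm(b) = 9.79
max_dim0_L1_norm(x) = 1.39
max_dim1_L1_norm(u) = 8.74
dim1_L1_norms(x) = [2.0, 0.8]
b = x @ u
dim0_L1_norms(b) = [12.6, 1.76]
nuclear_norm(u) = 13.17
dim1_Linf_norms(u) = [4.77, 2.51, 6.34]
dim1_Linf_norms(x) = [1.0, 0.39]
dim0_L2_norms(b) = [9.7, 1.3]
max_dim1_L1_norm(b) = 10.16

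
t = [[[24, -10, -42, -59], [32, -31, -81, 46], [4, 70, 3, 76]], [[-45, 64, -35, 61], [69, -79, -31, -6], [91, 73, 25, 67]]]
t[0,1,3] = 46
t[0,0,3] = -59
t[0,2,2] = 3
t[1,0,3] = 61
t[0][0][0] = 24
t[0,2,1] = 70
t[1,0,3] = 61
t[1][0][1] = 64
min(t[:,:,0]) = -45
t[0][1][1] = -31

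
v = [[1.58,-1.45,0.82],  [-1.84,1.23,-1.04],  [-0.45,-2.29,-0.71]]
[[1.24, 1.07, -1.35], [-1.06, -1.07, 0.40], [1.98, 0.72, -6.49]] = v@[[-0.46, 0.4, 1.04], [-0.98, -0.36, 2.43], [0.67, -0.1, 0.65]]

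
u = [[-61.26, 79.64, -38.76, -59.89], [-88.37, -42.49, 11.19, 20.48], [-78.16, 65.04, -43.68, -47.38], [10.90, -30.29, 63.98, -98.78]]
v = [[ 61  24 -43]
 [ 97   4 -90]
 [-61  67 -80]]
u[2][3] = -47.38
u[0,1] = 79.64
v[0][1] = 24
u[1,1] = -42.49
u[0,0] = -61.26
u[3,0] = 10.9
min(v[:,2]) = -90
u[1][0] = -88.37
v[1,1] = 4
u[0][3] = -59.89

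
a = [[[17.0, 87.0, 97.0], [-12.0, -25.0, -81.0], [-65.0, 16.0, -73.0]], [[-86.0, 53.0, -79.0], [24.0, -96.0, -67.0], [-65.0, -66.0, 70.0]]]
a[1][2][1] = -66.0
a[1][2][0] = -65.0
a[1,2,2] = 70.0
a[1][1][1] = -96.0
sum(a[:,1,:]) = -257.0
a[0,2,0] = -65.0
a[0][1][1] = -25.0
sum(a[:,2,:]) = -183.0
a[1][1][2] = -67.0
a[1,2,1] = -66.0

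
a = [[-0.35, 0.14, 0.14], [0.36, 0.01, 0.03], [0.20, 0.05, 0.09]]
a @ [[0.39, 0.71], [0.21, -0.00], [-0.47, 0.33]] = [[-0.17, -0.2], [0.13, 0.27], [0.05, 0.17]]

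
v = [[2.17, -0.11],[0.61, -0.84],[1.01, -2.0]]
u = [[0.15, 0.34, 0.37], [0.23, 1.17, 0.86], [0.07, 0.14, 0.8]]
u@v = [[0.91, -1.04], [2.08, -2.73], [1.05, -1.73]]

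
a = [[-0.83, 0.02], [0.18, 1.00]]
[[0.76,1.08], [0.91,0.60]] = a @ [[-0.89, -1.28],[1.07, 0.83]]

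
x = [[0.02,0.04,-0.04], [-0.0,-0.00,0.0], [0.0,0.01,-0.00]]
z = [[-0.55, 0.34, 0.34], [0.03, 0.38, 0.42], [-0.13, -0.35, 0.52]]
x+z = [[-0.53, 0.38, 0.3],[0.03, 0.38, 0.42],[-0.13, -0.34, 0.52]]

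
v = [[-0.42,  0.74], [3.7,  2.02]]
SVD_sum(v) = [[-0.01, -0.01], [3.7, 2.02]] + [[-0.41, 0.75], [-0.0, 0.00]]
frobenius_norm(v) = 4.30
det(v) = -3.59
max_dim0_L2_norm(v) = 3.72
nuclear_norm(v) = 5.07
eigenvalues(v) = [-1.26, 2.86]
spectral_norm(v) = 4.22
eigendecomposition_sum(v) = [[-1.00, 0.23], [1.13, -0.26]] + [[0.58, 0.51], [2.57, 2.28]]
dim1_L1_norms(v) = [1.16, 5.72]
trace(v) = 1.60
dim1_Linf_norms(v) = [0.74, 3.7]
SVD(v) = [[-0.00, 1.0], [1.00, 0.0]] @ diag([4.21551961111124, 0.8507610759411462]) @ [[0.88, 0.48], [-0.48, 0.88]]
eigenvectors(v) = [[-0.66, -0.22], [0.75, -0.98]]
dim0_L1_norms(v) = [4.12, 2.76]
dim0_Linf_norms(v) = [3.7, 2.02]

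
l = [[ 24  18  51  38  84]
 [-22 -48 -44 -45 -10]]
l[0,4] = 84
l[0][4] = 84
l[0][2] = 51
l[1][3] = -45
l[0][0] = 24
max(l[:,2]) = 51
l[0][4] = 84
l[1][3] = -45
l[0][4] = 84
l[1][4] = -10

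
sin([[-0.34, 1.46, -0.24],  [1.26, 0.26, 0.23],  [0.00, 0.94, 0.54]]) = [[-0.18, 1.01, -0.18],[0.85, 0.21, 0.16],[-0.08, 0.58, 0.51]]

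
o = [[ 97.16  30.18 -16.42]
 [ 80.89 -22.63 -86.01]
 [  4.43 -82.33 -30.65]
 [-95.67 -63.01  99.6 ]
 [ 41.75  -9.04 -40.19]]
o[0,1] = 30.18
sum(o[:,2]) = -73.67000000000002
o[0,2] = -16.42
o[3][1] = -63.01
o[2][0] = 4.43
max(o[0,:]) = 97.16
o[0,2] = -16.42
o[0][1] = 30.18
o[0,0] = 97.16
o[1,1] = -22.63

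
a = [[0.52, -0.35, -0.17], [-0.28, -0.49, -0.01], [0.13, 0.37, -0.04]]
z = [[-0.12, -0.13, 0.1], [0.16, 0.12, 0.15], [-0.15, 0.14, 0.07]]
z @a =[[-0.01, 0.14, 0.02],[0.07, -0.06, -0.03],[-0.11, 0.01, 0.02]]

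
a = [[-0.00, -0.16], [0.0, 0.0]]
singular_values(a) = [0.16, 0.0]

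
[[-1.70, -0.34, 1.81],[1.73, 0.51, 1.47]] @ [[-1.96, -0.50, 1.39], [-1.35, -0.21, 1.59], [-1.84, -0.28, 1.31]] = [[0.46,  0.41,  -0.53],[-6.78,  -1.38,  5.14]]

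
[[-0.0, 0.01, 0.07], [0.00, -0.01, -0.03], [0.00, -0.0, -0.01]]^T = [[-0.0, 0.0, 0.0], [0.01, -0.01, -0.0], [0.07, -0.03, -0.01]]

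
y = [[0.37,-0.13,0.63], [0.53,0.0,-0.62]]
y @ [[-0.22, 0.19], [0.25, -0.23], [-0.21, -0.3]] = [[-0.25, -0.09], [0.01, 0.29]]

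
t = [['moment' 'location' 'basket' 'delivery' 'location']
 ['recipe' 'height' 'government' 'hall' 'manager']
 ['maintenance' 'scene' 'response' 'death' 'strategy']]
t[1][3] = 'hall'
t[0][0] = 'moment'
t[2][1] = 'scene'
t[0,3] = 'delivery'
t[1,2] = 'government'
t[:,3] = ['delivery', 'hall', 'death']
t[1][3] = 'hall'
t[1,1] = 'height'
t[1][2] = 'government'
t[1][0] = 'recipe'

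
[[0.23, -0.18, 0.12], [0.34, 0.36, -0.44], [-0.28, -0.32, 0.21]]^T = [[0.23, 0.34, -0.28], [-0.18, 0.36, -0.32], [0.12, -0.44, 0.21]]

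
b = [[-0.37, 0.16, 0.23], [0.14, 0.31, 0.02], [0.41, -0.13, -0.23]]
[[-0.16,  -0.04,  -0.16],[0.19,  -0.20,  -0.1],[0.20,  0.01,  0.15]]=b@[[1.05, -0.52, 0.13], [0.09, -0.37, -0.37], [0.94, -0.75, -0.22]]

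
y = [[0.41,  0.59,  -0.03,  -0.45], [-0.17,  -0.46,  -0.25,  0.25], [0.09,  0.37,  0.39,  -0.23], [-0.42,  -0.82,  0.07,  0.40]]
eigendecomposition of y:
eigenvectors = [[0.68+0.00j, 0.68-0.00j, -0.49+0.00j, (0.85+0j)], [-0.36+0.09j, (-0.36-0.09j), (-0.23+0j), -0.25+0.00j], [0.36-0.19j, 0.36+0.19j, -0.13+0.00j, 0.28+0.00j], [-0.46-0.16j, -0.46+0.16j, (-0.83+0j), 0.36+0.00j]]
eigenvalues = [(0.39+0.19j), (0.39-0.19j), (-0.07+0j), (0.04+0j)]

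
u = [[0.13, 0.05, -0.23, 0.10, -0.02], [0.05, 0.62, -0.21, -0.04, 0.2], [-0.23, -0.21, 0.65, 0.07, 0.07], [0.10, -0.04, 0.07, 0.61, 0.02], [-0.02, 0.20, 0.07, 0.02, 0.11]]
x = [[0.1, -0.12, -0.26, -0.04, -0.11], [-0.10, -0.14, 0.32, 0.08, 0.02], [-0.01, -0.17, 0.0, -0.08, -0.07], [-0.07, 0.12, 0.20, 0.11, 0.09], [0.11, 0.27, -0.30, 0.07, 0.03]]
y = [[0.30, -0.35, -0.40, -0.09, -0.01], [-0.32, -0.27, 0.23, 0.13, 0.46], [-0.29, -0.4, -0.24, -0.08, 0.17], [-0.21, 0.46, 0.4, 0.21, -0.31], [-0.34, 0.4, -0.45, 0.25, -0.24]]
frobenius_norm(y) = 1.53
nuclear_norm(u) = 2.12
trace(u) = 2.12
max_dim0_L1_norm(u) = 1.23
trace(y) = -0.24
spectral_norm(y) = 1.07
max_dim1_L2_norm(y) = 0.77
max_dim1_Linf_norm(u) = 0.65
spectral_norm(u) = 0.91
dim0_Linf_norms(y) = [0.34, 0.46, 0.45, 0.25, 0.46]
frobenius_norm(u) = 1.24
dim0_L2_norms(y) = [0.66, 0.85, 0.8, 0.37, 0.63]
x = y @ u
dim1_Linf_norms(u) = [0.23, 0.62, 0.65, 0.61, 0.2]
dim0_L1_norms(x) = [0.39, 0.82, 1.08, 0.38, 0.32]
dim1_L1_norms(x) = [0.63, 0.66, 0.33, 0.59, 0.78]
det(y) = 0.02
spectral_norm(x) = 0.61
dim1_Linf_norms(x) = [0.26, 0.32, 0.17, 0.2, 0.3]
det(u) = 0.00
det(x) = -0.00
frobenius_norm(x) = 0.74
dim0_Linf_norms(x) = [0.11, 0.27, 0.32, 0.11, 0.11]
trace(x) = 0.10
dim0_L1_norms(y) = [1.46, 1.88, 1.72, 0.76, 1.19]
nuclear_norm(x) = 1.12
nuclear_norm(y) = 2.90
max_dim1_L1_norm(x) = 0.78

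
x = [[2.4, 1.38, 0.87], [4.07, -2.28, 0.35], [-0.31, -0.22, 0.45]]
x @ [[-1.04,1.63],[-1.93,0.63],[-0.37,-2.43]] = [[-5.48, 2.67], [0.04, 4.35], [0.58, -1.74]]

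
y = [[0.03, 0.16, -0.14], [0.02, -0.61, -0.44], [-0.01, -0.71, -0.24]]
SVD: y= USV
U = [[-0.08, 0.78, -0.62], [0.70, 0.48, 0.52], [0.71, -0.4, -0.59]]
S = [1.05, 0.26, 0.0]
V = [[0.0, -0.9, -0.45], [0.14, 0.44, -0.89], [-0.99, 0.06, -0.13]]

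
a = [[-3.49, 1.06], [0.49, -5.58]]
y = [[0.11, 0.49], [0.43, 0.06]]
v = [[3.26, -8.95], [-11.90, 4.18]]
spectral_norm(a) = 5.84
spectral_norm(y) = 0.55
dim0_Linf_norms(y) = [0.43, 0.49]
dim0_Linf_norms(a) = [3.49, 5.58]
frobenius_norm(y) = 0.66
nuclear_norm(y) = 0.92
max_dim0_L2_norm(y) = 0.49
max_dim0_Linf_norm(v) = 11.9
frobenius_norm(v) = 15.81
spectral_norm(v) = 14.44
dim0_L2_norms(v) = [12.34, 9.88]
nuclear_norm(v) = 20.87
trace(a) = -9.07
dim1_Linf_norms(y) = [0.49, 0.43]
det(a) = 18.95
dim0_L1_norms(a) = [3.98, 6.64]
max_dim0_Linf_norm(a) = 5.58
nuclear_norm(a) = 9.09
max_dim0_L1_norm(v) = 15.16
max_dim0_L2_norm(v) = 12.34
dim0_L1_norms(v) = [15.16, 13.13]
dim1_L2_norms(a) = [3.65, 5.6]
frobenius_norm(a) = 6.68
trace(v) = 7.44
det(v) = -92.88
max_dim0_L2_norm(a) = 5.68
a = v @ y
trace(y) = 0.17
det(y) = -0.20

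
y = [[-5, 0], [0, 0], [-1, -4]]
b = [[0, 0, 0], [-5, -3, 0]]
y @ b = [[0, 0, 0], [0, 0, 0], [20, 12, 0]]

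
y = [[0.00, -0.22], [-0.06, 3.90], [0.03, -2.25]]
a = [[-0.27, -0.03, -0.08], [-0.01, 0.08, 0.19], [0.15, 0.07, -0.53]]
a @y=[[-0.00, 0.12], [0.0, -0.11], [-0.02, 1.43]]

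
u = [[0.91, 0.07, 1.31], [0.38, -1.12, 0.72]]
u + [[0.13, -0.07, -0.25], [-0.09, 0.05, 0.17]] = [[1.04, 0.0, 1.06],[0.29, -1.07, 0.89]]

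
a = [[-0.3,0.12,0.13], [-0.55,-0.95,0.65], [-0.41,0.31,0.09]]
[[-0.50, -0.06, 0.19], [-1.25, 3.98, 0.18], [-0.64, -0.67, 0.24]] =a@[[1.61, -0.04, 0.18], [0.17, -2.8, 0.62], [-0.31, 2.00, 1.34]]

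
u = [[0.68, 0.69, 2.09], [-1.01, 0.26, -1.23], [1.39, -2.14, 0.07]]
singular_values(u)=[2.82, 2.54, 0.12]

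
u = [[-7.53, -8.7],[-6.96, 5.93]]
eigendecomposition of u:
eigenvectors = [[-0.93, 0.46], [-0.38, -0.89]]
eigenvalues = [-11.09, 9.49]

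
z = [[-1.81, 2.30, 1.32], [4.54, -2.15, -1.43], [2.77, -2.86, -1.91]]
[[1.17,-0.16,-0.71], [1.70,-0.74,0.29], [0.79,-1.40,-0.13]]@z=[[-4.81, 5.07, 3.13],[-5.63, 4.67, 2.75],[-8.15, 5.2, 3.29]]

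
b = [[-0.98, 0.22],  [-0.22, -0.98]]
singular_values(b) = [1.0, 1.0]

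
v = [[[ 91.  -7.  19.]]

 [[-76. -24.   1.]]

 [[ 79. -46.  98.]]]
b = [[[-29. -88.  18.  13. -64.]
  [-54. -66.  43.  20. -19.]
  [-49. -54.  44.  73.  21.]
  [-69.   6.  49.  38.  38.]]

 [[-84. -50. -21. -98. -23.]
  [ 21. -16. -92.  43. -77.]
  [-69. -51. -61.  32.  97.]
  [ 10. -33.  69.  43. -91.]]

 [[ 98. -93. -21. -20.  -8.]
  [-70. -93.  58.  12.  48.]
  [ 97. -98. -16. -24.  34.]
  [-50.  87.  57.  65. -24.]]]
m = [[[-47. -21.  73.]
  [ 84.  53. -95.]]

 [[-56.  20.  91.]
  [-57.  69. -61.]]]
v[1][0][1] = -24.0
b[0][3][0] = -69.0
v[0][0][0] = 91.0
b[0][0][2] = 18.0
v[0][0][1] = -7.0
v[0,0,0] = 91.0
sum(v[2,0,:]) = 131.0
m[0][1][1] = 53.0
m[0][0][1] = -21.0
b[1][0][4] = -23.0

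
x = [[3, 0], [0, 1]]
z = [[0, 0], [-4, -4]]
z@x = [[0, 0], [-12, -4]]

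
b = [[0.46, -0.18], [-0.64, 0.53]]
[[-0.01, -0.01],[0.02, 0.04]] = b@[[0.00,0.00], [0.03,0.08]]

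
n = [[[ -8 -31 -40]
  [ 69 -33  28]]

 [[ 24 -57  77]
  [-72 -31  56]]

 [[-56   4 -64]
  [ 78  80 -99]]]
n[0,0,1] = -31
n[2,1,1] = 80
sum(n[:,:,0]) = 35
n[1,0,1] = -57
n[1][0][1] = -57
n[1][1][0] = -72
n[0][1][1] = -33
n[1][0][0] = 24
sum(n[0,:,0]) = 61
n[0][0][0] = -8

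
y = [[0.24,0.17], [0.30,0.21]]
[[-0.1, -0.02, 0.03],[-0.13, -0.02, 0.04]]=y @[[0.1, 0.24, 0.29], [-0.75, -0.43, -0.23]]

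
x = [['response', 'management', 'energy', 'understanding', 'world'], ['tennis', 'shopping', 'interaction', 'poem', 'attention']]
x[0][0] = 'response'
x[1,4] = 'attention'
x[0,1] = 'management'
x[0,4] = 'world'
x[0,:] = ['response', 'management', 'energy', 'understanding', 'world']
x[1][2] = 'interaction'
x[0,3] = 'understanding'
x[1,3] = 'poem'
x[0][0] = 'response'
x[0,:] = ['response', 'management', 'energy', 'understanding', 'world']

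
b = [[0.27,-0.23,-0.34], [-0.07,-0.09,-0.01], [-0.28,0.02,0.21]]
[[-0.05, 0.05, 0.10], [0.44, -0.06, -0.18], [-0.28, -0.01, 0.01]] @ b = [[-0.05, 0.01, 0.04], [0.17, -0.1, -0.19], [-0.08, 0.07, 0.1]]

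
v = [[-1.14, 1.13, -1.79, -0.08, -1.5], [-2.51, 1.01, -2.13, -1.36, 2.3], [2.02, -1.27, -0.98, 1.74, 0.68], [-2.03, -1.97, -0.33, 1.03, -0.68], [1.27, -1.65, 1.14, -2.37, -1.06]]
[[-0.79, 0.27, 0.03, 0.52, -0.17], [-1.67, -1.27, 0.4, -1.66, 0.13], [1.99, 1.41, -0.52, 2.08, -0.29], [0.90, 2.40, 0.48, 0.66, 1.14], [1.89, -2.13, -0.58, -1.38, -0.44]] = v @ [[0.43, -0.31, -0.27, 0.27, -0.34], [-0.83, -0.30, 0.05, -0.08, -0.17], [-0.24, -0.03, 0.14, -0.33, 0.17], [-0.04, 1.01, 0.11, 0.74, 0.19], [-0.14, -0.19, 0.05, -0.26, 0.03]]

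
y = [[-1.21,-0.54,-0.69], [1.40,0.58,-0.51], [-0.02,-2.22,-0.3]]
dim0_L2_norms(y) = [1.85, 2.36, 0.91]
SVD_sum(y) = [[-0.50,-0.98,-0.14], [0.48,0.95,0.14], [-0.90,-1.78,-0.26]] + [[-0.68, 0.33, 0.09], [0.94, -0.46, -0.12], [0.88, -0.43, -0.11]] + [[-0.03, 0.11, -0.64], [-0.02, 0.09, -0.53], [0.00, -0.01, 0.07]]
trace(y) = -0.93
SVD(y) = [[-0.44, 0.47, -0.77],[0.42, -0.65, -0.64],[-0.79, -0.60, 0.08]] @ diag([2.5359044649572438, 1.6336244721548128, 0.841165636831908]) @ [[0.45,0.88,0.13], [-0.89,0.44,0.11], [0.05,-0.17,0.99]]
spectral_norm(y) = 2.54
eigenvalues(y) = [(1.42+0j), (-1.18+1.03j), (-1.18-1.03j)]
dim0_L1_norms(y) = [2.63, 3.34, 1.5]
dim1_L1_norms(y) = [2.44, 2.49, 2.54]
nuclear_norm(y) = 5.01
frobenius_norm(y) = 3.13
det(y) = 3.48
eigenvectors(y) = [[(0.08+0j), (-0.15-0.59j), (-0.15+0.59j)],[(0.61+0j), (-0.26+0.32j), (-0.26-0.32j)],[-0.79+0.00j, -0.67+0.00j, (-0.67-0j)]]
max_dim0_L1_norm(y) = 3.34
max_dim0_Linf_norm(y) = 2.22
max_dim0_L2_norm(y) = 2.36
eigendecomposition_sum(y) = [[0.06+0.00j, 0.11-0.00j, -0.06-0.00j], [(0.44+0j), 0.82-0.00j, (-0.42-0j)], [(-0.57-0j), -1.06+0.00j, (0.54+0j)]] + [[(-0.63+0.41j), (-0.32-0.46j), -0.32-0.32j], [0.48+0.18j, -0.12+0.36j, (-0.04+0.3j)], [(0.27+0.79j), -0.58+0.22j, (-0.42+0.25j)]] + [[(-0.63-0.41j), -0.32+0.46j, (-0.32+0.32j)], [0.48-0.18j, (-0.12-0.36j), -0.04-0.30j], [(0.27-0.79j), -0.58-0.22j, -0.42-0.25j]]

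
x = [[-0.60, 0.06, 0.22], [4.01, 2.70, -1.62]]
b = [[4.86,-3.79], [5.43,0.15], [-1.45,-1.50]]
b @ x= [[-18.11, -9.94, 7.21], [-2.66, 0.73, 0.95], [-5.14, -4.14, 2.11]]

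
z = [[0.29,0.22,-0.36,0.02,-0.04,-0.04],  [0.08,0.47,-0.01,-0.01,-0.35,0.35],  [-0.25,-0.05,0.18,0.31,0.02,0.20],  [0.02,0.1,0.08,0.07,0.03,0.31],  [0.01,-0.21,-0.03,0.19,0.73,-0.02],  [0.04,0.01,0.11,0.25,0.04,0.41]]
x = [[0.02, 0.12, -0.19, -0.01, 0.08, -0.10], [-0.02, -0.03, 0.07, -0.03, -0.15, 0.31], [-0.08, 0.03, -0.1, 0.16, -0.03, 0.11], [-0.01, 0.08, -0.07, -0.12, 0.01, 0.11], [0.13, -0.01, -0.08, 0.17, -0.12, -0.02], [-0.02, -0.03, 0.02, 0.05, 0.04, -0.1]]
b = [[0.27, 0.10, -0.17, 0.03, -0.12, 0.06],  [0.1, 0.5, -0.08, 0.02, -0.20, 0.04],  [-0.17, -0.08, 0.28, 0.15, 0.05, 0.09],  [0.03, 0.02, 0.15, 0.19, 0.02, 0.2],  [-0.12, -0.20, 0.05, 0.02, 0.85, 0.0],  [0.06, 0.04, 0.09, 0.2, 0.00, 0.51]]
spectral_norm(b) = 0.99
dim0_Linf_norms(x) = [0.13, 0.12, 0.19, 0.17, 0.15, 0.31]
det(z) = 0.00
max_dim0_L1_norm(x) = 0.75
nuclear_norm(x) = 1.17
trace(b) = 2.60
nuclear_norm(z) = 2.73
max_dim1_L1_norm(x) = 0.61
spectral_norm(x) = 0.42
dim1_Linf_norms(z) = [0.36, 0.47, 0.31, 0.31, 0.73, 0.41]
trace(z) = 2.15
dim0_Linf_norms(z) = [0.29, 0.47, 0.36, 0.31, 0.73, 0.41]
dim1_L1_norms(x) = [0.52, 0.61, 0.51, 0.4, 0.53, 0.26]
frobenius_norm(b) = 1.33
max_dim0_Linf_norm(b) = 0.85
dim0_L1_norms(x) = [0.28, 0.3, 0.53, 0.54, 0.43, 0.75]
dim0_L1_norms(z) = [0.69, 1.06, 0.77, 0.85, 1.21, 1.33]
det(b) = 0.00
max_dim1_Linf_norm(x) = 0.31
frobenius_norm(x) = 0.61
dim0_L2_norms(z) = [0.39, 0.57, 0.43, 0.45, 0.81, 0.65]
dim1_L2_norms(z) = [0.52, 0.69, 0.48, 0.34, 0.78, 0.5]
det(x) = 0.00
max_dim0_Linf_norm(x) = 0.31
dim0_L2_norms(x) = [0.16, 0.15, 0.25, 0.27, 0.21, 0.38]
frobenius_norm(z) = 1.40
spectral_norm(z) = 0.98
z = b + x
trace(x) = -0.45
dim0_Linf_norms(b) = [0.27, 0.5, 0.28, 0.2, 0.85, 0.51]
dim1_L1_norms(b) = [0.75, 0.94, 0.82, 0.61, 1.24, 0.9]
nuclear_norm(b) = 2.60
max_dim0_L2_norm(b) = 0.88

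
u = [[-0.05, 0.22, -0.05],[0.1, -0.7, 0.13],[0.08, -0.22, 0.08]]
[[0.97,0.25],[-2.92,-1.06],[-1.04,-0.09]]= u @ [[-2.74,3.72], [3.83,2.34], [0.28,1.59]]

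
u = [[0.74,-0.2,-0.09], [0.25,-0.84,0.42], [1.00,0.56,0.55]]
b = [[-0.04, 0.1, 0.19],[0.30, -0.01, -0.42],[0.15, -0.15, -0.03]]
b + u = [[0.70, -0.10, 0.1], [0.55, -0.85, 0.0], [1.15, 0.41, 0.52]]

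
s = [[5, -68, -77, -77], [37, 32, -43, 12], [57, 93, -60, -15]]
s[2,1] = 93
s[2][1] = 93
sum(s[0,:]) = -217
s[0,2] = -77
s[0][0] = 5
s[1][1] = 32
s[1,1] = 32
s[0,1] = -68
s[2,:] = [57, 93, -60, -15]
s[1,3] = 12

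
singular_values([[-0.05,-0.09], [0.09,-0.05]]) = [0.1, 0.1]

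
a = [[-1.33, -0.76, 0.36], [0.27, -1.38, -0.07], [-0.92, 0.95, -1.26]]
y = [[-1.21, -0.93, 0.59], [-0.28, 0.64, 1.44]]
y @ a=[[0.82, 2.76, -1.11], [-0.78, 0.7, -1.96]]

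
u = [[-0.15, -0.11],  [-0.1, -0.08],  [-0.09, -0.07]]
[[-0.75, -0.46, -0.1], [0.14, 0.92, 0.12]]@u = [[0.17,0.13], [-0.12,-0.1]]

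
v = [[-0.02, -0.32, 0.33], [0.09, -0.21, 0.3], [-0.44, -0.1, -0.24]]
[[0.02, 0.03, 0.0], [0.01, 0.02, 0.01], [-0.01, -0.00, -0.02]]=v@[[-0.01, 0.03, 0.04], [-0.00, -0.09, 0.01], [0.05, 0.00, 0.02]]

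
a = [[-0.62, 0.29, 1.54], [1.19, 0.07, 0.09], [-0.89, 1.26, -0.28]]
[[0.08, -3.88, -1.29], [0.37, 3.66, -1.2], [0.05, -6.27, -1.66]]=a @ [[0.29, 3.29, -0.83], [0.27, -2.8, -2.08], [0.12, -0.67, -0.78]]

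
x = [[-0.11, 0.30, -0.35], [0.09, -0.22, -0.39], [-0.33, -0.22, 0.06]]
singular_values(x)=[0.54, 0.42, 0.35]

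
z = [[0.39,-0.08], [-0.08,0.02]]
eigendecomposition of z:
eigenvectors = [[0.98,0.20], [-0.20,0.98]]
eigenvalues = [0.41, 0.0]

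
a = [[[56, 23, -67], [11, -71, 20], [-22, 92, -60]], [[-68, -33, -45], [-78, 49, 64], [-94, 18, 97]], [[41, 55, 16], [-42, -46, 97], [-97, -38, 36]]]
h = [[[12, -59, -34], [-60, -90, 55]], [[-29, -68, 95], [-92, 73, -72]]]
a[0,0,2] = -67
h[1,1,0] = -92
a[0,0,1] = 23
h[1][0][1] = -68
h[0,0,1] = -59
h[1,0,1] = -68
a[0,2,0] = -22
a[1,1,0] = -78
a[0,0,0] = 56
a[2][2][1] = -38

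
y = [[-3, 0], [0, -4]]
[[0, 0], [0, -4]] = y@ [[0, 0], [0, 1]]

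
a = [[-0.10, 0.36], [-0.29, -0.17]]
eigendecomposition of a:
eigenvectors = [[0.74+0.00j, 0.74-0.00j], [-0.07+0.66j, (-0.07-0.66j)]]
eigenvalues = [(-0.14+0.32j), (-0.14-0.32j)]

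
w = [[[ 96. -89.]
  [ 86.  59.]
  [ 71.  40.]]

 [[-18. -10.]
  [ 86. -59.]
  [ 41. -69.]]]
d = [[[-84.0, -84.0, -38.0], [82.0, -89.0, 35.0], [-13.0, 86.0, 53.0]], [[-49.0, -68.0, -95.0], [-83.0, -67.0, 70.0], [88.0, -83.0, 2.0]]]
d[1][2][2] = 2.0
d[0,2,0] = -13.0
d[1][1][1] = -67.0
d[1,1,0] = -83.0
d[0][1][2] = 35.0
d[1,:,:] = [[-49.0, -68.0, -95.0], [-83.0, -67.0, 70.0], [88.0, -83.0, 2.0]]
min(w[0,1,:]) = 59.0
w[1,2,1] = -69.0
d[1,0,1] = -68.0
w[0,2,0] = 71.0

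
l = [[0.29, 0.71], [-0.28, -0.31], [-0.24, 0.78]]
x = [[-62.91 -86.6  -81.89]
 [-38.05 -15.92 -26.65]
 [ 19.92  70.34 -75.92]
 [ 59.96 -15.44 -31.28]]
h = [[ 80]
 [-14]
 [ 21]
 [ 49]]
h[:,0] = [80, -14, 21, 49]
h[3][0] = 49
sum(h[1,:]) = -14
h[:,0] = [80, -14, 21, 49]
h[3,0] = 49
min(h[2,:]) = 21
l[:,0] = [0.294, -0.281, -0.237]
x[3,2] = -31.28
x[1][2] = -26.65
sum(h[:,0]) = 136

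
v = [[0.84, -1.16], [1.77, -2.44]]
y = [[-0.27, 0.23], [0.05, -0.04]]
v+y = [[0.57, -0.93],[1.82, -2.48]]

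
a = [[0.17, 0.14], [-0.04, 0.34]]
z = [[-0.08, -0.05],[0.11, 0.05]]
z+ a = [[0.09, 0.09], [0.07, 0.39]]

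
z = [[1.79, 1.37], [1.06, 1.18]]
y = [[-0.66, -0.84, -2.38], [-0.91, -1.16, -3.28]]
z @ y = [[-2.43, -3.09, -8.75], [-1.77, -2.26, -6.39]]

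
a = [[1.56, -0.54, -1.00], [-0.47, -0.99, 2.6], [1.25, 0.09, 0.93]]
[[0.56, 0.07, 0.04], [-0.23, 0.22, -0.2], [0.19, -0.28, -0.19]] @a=[[0.89, -0.37, -0.34], [-0.71, -0.11, 0.62], [0.19, 0.16, -1.09]]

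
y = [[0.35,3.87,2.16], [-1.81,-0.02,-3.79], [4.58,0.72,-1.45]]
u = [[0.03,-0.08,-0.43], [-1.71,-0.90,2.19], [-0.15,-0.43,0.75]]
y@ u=[[-6.93, -4.44, 9.94], [0.55, 1.79, -2.11], [-0.88, -0.39, -1.48]]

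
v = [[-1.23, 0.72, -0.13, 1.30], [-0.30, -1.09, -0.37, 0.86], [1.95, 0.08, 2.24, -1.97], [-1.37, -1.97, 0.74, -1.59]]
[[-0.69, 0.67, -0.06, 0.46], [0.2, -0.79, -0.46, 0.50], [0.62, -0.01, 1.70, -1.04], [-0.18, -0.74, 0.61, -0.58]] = v @ [[0.44, -0.26, -0.08, 0.02],[-0.26, 0.68, 0.11, -0.1],[-0.08, 0.11, 0.73, -0.11],[0.02, -0.1, -0.11, 0.42]]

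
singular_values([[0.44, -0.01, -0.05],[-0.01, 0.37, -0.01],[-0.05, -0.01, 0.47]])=[0.51, 0.41, 0.36]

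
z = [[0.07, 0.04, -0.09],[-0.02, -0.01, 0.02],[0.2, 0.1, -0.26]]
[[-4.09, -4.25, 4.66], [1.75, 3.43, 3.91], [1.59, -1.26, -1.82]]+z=[[-4.02, -4.21, 4.57],[1.73, 3.42, 3.93],[1.79, -1.16, -2.08]]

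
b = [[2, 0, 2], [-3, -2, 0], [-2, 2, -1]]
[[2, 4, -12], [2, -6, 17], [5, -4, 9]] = b@[[-2, 2, -5], [2, 0, -1], [3, 0, -1]]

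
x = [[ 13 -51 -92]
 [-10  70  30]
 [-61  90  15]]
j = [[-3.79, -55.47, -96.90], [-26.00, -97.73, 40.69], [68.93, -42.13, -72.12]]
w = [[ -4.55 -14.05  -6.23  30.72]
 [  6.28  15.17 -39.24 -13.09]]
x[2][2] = 15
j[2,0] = 68.93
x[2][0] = -61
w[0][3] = 30.72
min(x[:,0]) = -61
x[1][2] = 30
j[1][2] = 40.69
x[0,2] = -92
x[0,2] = -92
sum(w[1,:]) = -30.880000000000003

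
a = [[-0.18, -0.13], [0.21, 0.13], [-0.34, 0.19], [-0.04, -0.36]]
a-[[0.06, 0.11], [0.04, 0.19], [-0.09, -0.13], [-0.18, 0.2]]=[[-0.24, -0.24], [0.17, -0.06], [-0.25, 0.32], [0.14, -0.56]]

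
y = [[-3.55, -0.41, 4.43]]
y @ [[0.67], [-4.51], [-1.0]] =[[-4.96]]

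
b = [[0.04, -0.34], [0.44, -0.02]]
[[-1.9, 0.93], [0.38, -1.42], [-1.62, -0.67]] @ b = [[0.33, 0.63], [-0.61, -0.10], [-0.36, 0.56]]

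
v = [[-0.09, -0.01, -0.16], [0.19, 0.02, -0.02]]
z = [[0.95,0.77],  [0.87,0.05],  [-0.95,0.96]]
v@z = [[0.06, -0.22], [0.22, 0.13]]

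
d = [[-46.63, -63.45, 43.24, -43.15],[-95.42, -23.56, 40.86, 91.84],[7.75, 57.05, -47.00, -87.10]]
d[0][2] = 43.24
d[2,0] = 7.75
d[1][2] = 40.86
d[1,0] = -95.42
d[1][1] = -23.56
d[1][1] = -23.56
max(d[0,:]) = 43.24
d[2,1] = 57.05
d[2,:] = [7.75, 57.05, -47.0, -87.1]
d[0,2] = 43.24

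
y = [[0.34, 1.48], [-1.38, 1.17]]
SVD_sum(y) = [[-0.54, 1.02], [-0.78, 1.49]] + [[0.88, 0.46],[-0.6, -0.32]]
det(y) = 2.44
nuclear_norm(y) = 3.23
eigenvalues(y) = [(0.76+1.37j), (0.76-1.37j)]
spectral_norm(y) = 2.04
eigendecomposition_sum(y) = [[0.17+0.80j, (0.74-0.41j)], [-0.69+0.38j, 0.58+0.57j]] + [[0.17-0.80j, (0.74+0.41j)], [-0.69-0.38j, (0.58-0.57j)]]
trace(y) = 1.51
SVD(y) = [[0.57, 0.82],[0.82, -0.57]] @ diag([2.0350741691683547, 1.1990717768272803]) @ [[-0.46, 0.89], [0.89, 0.46]]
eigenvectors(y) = [[0.72+0.00j, (0.72-0j)], [(0.2+0.66j), (0.2-0.66j)]]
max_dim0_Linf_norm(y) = 1.48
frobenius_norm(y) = 2.36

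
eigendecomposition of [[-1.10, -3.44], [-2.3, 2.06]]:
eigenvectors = [[-0.90, 0.58], [-0.43, -0.81]]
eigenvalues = [-2.75, 3.71]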